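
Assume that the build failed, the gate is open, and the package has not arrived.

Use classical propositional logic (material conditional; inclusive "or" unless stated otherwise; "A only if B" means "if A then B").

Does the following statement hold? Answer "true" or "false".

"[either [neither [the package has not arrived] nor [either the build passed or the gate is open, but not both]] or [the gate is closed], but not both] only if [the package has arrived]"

Let H = "the package has arrived" (F), L = "the build passed" (F), P = "the gate is open" (T).
Formalization: ((¬H ↓ (L ⊕ P)) ⊕ ¬P) → H

¬H = ¬F = T
L ⊕ P = F ⊕ T = T
¬H ↓ (L ⊕ P) = T ↓ T = F
¬P = ¬T = F
(¬H ↓ (L ⊕ P)) ⊕ ¬P = F ⊕ F = F
((¬H ↓ (L ⊕ P)) ⊕ ¬P) → H = F → F = T

True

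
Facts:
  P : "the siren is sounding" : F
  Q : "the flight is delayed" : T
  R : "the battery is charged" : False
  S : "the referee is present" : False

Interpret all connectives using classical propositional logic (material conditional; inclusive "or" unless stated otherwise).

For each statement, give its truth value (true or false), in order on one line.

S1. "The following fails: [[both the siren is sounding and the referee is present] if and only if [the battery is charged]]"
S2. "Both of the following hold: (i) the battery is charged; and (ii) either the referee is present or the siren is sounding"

S1: In symbols: not ((P and S) iff R)

P and S = False and False = False
(P and S) iff R = False iff False = True
not ((P and S) iff R) = not True = False
So S1 is false.

S2: Formalization: R and (S or P)

S or P = False or False = False
R and (S or P) = False and False = False
So S2 is false.

S1 False, S2 False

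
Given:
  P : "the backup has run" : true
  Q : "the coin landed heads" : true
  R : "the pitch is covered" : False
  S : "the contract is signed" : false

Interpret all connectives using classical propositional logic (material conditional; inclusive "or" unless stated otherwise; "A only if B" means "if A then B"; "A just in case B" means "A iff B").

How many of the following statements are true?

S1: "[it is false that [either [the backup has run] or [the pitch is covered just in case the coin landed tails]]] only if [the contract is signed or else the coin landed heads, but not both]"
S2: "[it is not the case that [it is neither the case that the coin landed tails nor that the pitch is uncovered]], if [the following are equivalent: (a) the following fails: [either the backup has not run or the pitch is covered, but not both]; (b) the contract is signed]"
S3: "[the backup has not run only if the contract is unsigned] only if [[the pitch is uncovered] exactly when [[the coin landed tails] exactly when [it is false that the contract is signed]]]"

2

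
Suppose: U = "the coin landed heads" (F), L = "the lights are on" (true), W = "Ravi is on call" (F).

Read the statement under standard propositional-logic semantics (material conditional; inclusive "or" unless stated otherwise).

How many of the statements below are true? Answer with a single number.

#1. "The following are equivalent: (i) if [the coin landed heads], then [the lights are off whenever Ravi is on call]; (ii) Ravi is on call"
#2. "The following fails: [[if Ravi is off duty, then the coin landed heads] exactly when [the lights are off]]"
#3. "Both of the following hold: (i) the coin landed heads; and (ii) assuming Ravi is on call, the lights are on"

0

#1: Formalization: (U -> (W -> not L)) iff W

not L = not True = False
W -> not L = False -> False = True
U -> (W -> not L) = False -> True = True
(U -> (W -> not L)) iff W = True iff False = False
Thus #1 is false.

#2: This is not ((not W -> U) iff not L).

not W = not False = True
not W -> U = True -> False = False
not L = not True = False
(not W -> U) iff not L = False iff False = True
not ((not W -> U) iff not L) = not True = False
Hence #2 is false.

#3: Parsed as U and (W -> L)

W -> L = False -> True = True
U and (W -> L) = False and True = False
Hence #3 is false.

True statements: 0 (none).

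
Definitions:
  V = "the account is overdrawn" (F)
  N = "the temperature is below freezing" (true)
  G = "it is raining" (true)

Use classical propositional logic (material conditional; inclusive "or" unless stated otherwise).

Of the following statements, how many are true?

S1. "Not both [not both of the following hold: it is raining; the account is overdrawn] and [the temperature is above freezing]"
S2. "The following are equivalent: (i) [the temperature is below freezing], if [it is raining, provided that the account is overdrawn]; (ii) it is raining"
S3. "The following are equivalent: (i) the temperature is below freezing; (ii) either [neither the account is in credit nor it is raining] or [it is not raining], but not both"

2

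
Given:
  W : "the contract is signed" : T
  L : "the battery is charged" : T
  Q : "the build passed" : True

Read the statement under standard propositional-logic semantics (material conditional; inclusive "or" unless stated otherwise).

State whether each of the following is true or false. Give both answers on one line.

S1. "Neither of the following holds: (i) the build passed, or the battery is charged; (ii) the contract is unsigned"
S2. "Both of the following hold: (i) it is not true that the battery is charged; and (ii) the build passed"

S1: In symbols: (Q or L) nor not W

Q or L = True or True = True
not W = not True = False
(Q or L) nor not W = True nor False = False
Hence S1 is false.

S2: Formalization: not L and Q

not L = not True = False
not L and Q = False and True = False
So S2 is false.

S1 false, S2 false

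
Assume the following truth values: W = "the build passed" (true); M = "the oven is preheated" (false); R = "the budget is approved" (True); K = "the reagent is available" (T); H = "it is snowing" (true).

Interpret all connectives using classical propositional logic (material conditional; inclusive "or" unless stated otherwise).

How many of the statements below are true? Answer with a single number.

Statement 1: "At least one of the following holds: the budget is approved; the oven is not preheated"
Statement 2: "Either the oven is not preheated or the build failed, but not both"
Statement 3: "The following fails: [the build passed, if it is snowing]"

2

Statement 1: In symbols: R or not M

not M = not False = True
R or not M = True or True = True
Thus Statement 1 is true.

Statement 2: This is not M xor not W.

not M = not False = True
not W = not True = False
not M xor not W = True xor False = True
So Statement 2 is true.

Statement 3: This is not (H -> W).

H -> W = True -> True = True
not (H -> W) = not True = False
So Statement 3 is false.

2 of the 3 statements are true (Statement 1, Statement 2).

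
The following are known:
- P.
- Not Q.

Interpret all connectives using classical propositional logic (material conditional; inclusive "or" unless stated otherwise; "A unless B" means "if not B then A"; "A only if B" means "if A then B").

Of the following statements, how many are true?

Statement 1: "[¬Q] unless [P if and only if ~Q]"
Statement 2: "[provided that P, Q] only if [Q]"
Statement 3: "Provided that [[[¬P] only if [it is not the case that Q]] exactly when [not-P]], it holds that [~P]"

3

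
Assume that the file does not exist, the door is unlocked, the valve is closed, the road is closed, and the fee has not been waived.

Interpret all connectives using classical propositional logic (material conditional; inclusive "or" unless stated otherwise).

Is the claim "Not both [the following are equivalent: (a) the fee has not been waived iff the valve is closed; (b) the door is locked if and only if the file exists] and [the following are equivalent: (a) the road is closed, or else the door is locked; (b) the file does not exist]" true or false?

Let U = "the fee has been waived" (False), R = "the valve is open" (False), Q = "the door is locked" (False), P = "the file exists" (False), S = "the road is closed" (True).
Parsed as ((not U iff not R) iff (Q iff P)) nand ((S or Q) iff not P)

not U = not False = True
not R = not False = True
not U iff not R = True iff True = True
Q iff P = False iff False = True
(not U iff not R) iff (Q iff P) = True iff True = True
S or Q = True or False = True
not P = not False = True
(S or Q) iff not P = True iff True = True
((not U iff not R) iff (Q iff P)) nand ((S or Q) iff not P) = True nand True = False

False.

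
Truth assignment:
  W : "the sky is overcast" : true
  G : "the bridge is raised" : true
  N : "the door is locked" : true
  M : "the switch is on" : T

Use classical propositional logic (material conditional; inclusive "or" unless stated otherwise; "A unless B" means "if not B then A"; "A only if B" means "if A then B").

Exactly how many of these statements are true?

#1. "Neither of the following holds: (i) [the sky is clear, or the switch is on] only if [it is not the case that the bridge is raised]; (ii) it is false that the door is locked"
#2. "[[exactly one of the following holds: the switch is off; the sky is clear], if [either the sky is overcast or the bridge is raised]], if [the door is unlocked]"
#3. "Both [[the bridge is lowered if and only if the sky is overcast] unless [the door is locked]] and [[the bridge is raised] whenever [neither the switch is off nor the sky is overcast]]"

#1: Formalization: ((¬W ∨ M) → ¬G) ↓ ¬N

¬W = ¬T = F
¬W ∨ M = F ∨ T = T
¬G = ¬T = F
(¬W ∨ M) → ¬G = T → F = F
¬N = ¬T = F
((¬W ∨ M) → ¬G) ↓ ¬N = F ↓ F = T
So #1 is true.

#2: In symbols: ¬N → ((W ∨ G) → (¬M ⊕ ¬W))

¬N = ¬T = F
W ∨ G = T ∨ T = T
¬M = ¬T = F
¬W = ¬T = F
¬M ⊕ ¬W = F ⊕ F = F
(W ∨ G) → (¬M ⊕ ¬W) = T → F = F
¬N → ((W ∨ G) → (¬M ⊕ ¬W)) = F → F = T
Thus #2 is true.

#3: Formalization: ((¬G ↔ W) ∨ N) ∧ ((¬M ↓ W) → G)

¬G = ¬T = F
¬G ↔ W = F ↔ T = F
(¬G ↔ W) ∨ N = F ∨ T = T
¬M = ¬T = F
¬M ↓ W = F ↓ T = F
(¬M ↓ W) → G = F → T = T
((¬G ↔ W) ∨ N) ∧ ((¬M ↓ W) → G) = T ∧ T = T
Thus #3 is true.

Count: 3.

3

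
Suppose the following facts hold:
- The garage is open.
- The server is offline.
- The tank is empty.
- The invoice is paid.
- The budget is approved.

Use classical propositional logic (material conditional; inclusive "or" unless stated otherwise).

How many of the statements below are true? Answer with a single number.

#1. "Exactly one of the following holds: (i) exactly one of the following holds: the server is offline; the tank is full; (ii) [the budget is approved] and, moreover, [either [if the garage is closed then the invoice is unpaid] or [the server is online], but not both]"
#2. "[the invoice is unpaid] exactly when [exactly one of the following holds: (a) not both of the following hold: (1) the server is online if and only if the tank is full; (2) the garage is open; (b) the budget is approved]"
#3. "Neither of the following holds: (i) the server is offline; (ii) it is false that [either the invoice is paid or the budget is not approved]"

0

Let Q = "the server is online" (F), R = "the tank is full" (F), U = "the budget is approved" (T), P = "the garage is closed" (F), S = "the invoice is paid" (T).

#1: In symbols: (¬Q ⊕ R) ⊕ (U ∧ ((P → ¬S) ⊕ Q))

¬Q = ¬F = T
¬Q ⊕ R = T ⊕ F = T
¬S = ¬T = F
P → ¬S = F → F = T
(P → ¬S) ⊕ Q = T ⊕ F = T
U ∧ ((P → ¬S) ⊕ Q) = T ∧ T = T
(¬Q ⊕ R) ⊕ (U ∧ ((P → ¬S) ⊕ Q)) = T ⊕ T = F
So #1 is false.

#2: Parsed as ¬S ↔ (((Q ↔ R) ↑ ¬P) ⊕ U)

¬S = ¬T = F
Q ↔ R = F ↔ F = T
¬P = ¬F = T
(Q ↔ R) ↑ ¬P = T ↑ T = F
((Q ↔ R) ↑ ¬P) ⊕ U = F ⊕ T = T
¬S ↔ (((Q ↔ R) ↑ ¬P) ⊕ U) = F ↔ T = F
Thus #2 is false.

#3: Formalization: ¬Q ↓ ¬(S ∨ ¬U)

¬Q = ¬F = T
¬U = ¬T = F
S ∨ ¬U = T ∨ F = T
¬(S ∨ ¬U) = ¬T = F
¬Q ↓ ¬(S ∨ ¬U) = T ↓ F = F
Thus #3 is false.

Count: 0.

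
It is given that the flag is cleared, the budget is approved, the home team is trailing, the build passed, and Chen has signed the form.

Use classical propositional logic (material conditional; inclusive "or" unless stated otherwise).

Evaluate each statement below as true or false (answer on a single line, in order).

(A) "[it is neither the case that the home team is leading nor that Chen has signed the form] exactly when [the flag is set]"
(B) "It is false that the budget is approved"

(A) T / (B) F

Let S = "the home team is leading" (F), R = "Chen has signed the form" (T), D = "the flag is set" (F), K = "the budget is approved" (T).

(A): In symbols: (S ↓ R) ↔ D

S ↓ R = F ↓ T = F
(S ↓ R) ↔ D = F ↔ F = T
Thus (A) is true.

(B): Parsed as ¬K

¬K = ¬T = F
Hence (B) is false.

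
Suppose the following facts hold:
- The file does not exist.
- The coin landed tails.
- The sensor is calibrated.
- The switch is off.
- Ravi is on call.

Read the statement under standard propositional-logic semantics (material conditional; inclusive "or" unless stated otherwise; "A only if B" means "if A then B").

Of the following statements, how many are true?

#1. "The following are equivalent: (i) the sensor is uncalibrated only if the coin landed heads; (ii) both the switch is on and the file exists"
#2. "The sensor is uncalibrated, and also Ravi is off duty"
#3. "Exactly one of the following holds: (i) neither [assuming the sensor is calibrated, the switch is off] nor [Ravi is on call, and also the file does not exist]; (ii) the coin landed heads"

Let L = "the sensor is calibrated" (T), K = "the coin landed heads" (F), W = "the switch is on" (F), N = "the file exists" (F), G = "Ravi is on call" (T).

#1: Formalization: (~L -> K) <-> (W & N)

~L = ~T = F
~L -> K = F -> F = T
W & N = F & F = F
(~L -> K) <-> (W & N) = T <-> F = F
Thus #1 is false.

#2: This is ~L & ~G.

~L = ~T = F
~G = ~T = F
~L & ~G = F & F = F
Hence #2 is false.

#3: Formalization: ((L -> ~W) nor (G & ~N)) xor K

~W = ~F = T
L -> ~W = T -> T = T
~N = ~F = T
G & ~N = T & T = T
(L -> ~W) nor (G & ~N) = T nor T = F
((L -> ~W) nor (G & ~N)) xor K = F xor F = F
Hence #3 is false.

Count: 0.

0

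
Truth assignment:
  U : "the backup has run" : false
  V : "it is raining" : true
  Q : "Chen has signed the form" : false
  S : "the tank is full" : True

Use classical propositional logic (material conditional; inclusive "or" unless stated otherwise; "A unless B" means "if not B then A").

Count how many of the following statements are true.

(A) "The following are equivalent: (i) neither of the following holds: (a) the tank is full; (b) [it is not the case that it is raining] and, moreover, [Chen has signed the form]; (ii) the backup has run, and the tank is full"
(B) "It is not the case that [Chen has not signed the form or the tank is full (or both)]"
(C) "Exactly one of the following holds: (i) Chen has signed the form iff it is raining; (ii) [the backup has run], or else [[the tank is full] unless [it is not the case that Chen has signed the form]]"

2

(A): Parsed as (S nor (~V & Q)) <-> (U & S)

~V = ~T = F
~V & Q = F & F = F
S nor (~V & Q) = T nor F = F
U & S = F & T = F
(S nor (~V & Q)) <-> (U & S) = F <-> F = T
Hence (A) is true.

(B): Formalization: ~(~Q | S)

~Q = ~F = T
~Q | S = T | T = T
~(~Q | S) = ~T = F
Hence (B) is false.

(C): Formalization: (Q <-> V) xor (U | (S | ~Q))

Q <-> V = F <-> T = F
~Q = ~F = T
S | ~Q = T | T = T
U | (S | ~Q) = F | T = T
(Q <-> V) xor (U | (S | ~Q)) = F xor T = T
Thus (C) is true.

2 of the 3 statements are true ((A), (C)).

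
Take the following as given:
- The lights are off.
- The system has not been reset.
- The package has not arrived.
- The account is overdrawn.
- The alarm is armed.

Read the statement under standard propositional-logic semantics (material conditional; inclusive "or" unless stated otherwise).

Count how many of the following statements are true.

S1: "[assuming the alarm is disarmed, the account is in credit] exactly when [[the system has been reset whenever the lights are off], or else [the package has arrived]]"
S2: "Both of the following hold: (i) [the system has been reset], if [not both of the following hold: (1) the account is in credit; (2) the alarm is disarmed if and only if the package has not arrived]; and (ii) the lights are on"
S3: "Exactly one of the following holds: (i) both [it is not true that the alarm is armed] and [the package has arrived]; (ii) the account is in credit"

Let U = "the alarm is armed" (True), S = "the account is overdrawn" (True), P = "the lights are on" (False), Q = "the system has been reset" (False), R = "the package has arrived" (False).

S1: This is (not U -> not S) iff ((not P -> Q) or R).

not U = not True = False
not S = not True = False
not U -> not S = False -> False = True
not P = not False = True
not P -> Q = True -> False = False
(not P -> Q) or R = False or False = False
(not U -> not S) iff ((not P -> Q) or R) = True iff False = False
Thus S1 is false.

S2: Formalization: ((not S nand (not U iff not R)) -> Q) and P

not S = not True = False
not U = not True = False
not R = not False = True
not U iff not R = False iff True = False
not S nand (not U iff not R) = False nand False = True
(not S nand (not U iff not R)) -> Q = True -> False = False
((not S nand (not U iff not R)) -> Q) and P = False and False = False
Thus S2 is false.

S3: This is (not U and R) xor not S.

not U = not True = False
not U and R = False and False = False
not S = not True = False
(not U and R) xor not S = False xor False = False
So S3 is false.

0 of the 3 statements are true (none).

0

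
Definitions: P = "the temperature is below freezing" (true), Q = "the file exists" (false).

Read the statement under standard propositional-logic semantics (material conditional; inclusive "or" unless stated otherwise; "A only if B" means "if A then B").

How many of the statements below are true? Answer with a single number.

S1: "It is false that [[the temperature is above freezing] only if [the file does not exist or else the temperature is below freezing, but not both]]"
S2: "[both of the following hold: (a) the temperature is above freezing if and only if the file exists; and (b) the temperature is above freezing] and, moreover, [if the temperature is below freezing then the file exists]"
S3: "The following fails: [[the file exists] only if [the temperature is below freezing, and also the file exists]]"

S1: In symbols: ¬(¬P → (¬Q ⊕ P))

¬P = ¬T = F
¬Q = ¬F = T
¬Q ⊕ P = T ⊕ T = F
¬P → (¬Q ⊕ P) = F → F = T
¬(¬P → (¬Q ⊕ P)) = ¬T = F
Hence S1 is false.

S2: This is ((¬P ↔ Q) ∧ ¬P) ∧ (P → Q).

¬P = ¬T = F
¬P ↔ Q = F ↔ F = T
¬P = ¬T = F
(¬P ↔ Q) ∧ ¬P = T ∧ F = F
P → Q = T → F = F
((¬P ↔ Q) ∧ ¬P) ∧ (P → Q) = F ∧ F = F
So S2 is false.

S3: This is ¬(Q → (P ∧ Q)).

P ∧ Q = T ∧ F = F
Q → (P ∧ Q) = F → F = T
¬(Q → (P ∧ Q)) = ¬T = F
Hence S3 is false.

True statements: 0 (none).

0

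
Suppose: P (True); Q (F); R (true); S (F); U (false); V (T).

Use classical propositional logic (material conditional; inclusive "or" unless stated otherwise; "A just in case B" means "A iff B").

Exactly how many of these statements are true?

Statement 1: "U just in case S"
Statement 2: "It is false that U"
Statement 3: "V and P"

3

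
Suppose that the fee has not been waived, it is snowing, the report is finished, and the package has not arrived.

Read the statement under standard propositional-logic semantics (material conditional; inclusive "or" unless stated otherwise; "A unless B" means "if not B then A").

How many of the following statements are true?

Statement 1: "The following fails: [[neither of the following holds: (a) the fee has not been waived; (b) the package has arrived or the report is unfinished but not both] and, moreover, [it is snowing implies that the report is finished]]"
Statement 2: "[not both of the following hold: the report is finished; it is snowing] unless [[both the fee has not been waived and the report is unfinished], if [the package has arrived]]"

Let P = "the fee has been waived" (F), S = "the package has arrived" (F), R = "the report is finished" (T), Q = "it is snowing" (T).

Statement 1: This is ~((~P nor (S xor ~R)) & (Q -> R)).

~P = ~F = T
~R = ~T = F
S xor ~R = F xor F = F
~P nor (S xor ~R) = T nor F = F
Q -> R = T -> T = T
(~P nor (S xor ~R)) & (Q -> R) = F & T = F
~((~P nor (S xor ~R)) & (Q -> R)) = ~F = T
Thus Statement 1 is true.

Statement 2: Parsed as (R nand Q) | (S -> (~P & ~R))

R nand Q = T nand T = F
~P = ~F = T
~R = ~T = F
~P & ~R = T & F = F
S -> (~P & ~R) = F -> F = T
(R nand Q) | (S -> (~P & ~R)) = F | T = T
So Statement 2 is true.

2 of the 2 statements are true (Statement 1, Statement 2).

2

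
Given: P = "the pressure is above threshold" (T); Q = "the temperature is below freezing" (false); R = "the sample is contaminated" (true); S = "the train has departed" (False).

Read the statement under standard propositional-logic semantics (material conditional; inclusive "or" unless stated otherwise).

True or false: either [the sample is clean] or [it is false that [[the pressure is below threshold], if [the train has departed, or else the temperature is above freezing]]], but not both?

True

Values: R=T, S=F, Q=F, P=T.
This is ~R xor ~((S | ~Q) -> ~P).

~R = ~T = F
~Q = ~F = T
S | ~Q = F | T = T
~P = ~T = F
(S | ~Q) -> ~P = T -> F = F
~((S | ~Q) -> ~P) = ~F = T
~R xor ~((S | ~Q) -> ~P) = F xor T = T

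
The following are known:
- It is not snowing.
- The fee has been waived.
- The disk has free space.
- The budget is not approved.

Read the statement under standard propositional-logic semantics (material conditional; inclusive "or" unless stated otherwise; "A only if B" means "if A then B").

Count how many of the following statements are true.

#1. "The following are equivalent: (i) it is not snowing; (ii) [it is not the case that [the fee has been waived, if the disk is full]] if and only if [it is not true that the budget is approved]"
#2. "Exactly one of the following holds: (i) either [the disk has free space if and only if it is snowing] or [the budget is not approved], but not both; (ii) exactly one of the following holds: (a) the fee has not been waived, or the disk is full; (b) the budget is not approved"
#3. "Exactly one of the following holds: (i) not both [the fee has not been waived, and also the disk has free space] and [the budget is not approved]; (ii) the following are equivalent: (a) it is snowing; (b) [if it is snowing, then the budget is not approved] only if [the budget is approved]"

0

Let P = "it is snowing" (F), R = "the disk is full" (F), Q = "the fee has been waived" (T), S = "the budget is approved" (F).

#1: Formalization: ¬P ↔ (¬(R → Q) ↔ ¬S)

¬P = ¬F = T
R → Q = F → T = T
¬(R → Q) = ¬T = F
¬S = ¬F = T
¬(R → Q) ↔ ¬S = F ↔ T = F
¬P ↔ (¬(R → Q) ↔ ¬S) = T ↔ F = F
Thus #1 is false.

#2: This is ((¬R ↔ P) ⊕ ¬S) ⊕ ((¬Q ∨ R) ⊕ ¬S).

¬R = ¬F = T
¬R ↔ P = T ↔ F = F
¬S = ¬F = T
(¬R ↔ P) ⊕ ¬S = F ⊕ T = T
¬Q = ¬T = F
¬Q ∨ R = F ∨ F = F
¬S = ¬F = T
(¬Q ∨ R) ⊕ ¬S = F ⊕ T = T
((¬R ↔ P) ⊕ ¬S) ⊕ ((¬Q ∨ R) ⊕ ¬S) = T ⊕ T = F
Hence #2 is false.

#3: Parsed as ((¬Q ∧ ¬R) ↑ ¬S) ⊕ (P ↔ ((P → ¬S) → S))

¬Q = ¬T = F
¬R = ¬F = T
¬Q ∧ ¬R = F ∧ T = F
¬S = ¬F = T
(¬Q ∧ ¬R) ↑ ¬S = F ↑ T = T
¬S = ¬F = T
P → ¬S = F → T = T
(P → ¬S) → S = T → F = F
P ↔ ((P → ¬S) → S) = F ↔ F = T
((¬Q ∧ ¬R) ↑ ¬S) ⊕ (P ↔ ((P → ¬S) → S)) = T ⊕ T = F
So #3 is false.

True statements: 0 (none).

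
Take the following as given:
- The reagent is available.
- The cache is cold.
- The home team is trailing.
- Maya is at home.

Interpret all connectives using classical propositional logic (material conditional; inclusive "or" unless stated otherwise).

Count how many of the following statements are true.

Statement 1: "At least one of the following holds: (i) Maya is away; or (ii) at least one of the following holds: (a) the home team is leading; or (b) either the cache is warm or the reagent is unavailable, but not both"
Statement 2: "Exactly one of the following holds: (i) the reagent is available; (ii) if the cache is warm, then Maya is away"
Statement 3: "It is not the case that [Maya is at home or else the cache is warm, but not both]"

0

Let S = "Maya is at home" (True), R = "the home team is leading" (False), Q = "the cache is warm" (False), P = "the reagent is available" (True).

Statement 1: This is not S or (R or (Q xor not P)).

not S = not True = False
not P = not True = False
Q xor not P = False xor False = False
R or (Q xor not P) = False or False = False
not S or (R or (Q xor not P)) = False or False = False
Hence Statement 1 is false.

Statement 2: This is P xor (Q -> not S).

not S = not True = False
Q -> not S = False -> False = True
P xor (Q -> not S) = True xor True = False
Thus Statement 2 is false.

Statement 3: Formalization: not (S xor Q)

S xor Q = True xor False = True
not (S xor Q) = not True = False
Hence Statement 3 is false.

Count: 0.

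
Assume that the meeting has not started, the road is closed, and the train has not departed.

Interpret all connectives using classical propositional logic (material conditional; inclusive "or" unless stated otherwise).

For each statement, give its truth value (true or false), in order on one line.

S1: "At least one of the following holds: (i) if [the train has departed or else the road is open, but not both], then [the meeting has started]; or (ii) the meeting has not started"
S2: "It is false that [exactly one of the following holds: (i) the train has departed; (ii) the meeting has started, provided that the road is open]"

S1 true, S2 false

Let N = "the train has departed" (False), Q = "the road is closed" (True), D = "the meeting has started" (False).

S1: In symbols: ((N xor not Q) -> D) or not D

not Q = not True = False
N xor not Q = False xor False = False
(N xor not Q) -> D = False -> False = True
not D = not False = True
((N xor not Q) -> D) or not D = True or True = True
So S1 is true.

S2: Parsed as not (N xor (not Q -> D))

not Q = not True = False
not Q -> D = False -> False = True
N xor (not Q -> D) = False xor True = True
not (N xor (not Q -> D)) = not True = False
So S2 is false.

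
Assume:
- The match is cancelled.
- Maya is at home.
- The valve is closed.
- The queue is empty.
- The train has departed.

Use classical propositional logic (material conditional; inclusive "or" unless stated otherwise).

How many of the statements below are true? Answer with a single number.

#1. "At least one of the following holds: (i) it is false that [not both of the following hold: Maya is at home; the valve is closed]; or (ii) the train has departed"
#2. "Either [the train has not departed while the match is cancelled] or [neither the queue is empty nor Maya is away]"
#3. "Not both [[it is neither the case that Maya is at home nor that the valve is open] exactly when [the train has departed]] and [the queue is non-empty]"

Let Q = "Maya is at home" (T), R = "the valve is open" (F), U = "the train has departed" (T), P = "the match is cancelled" (T), S = "the queue is empty" (T).

#1: Parsed as ~(Q nand ~R) | U

~R = ~F = T
Q nand ~R = T nand T = F
~(Q nand ~R) = ~F = T
~(Q nand ~R) | U = T | T = T
So #1 is true.

#2: In symbols: (~U & P) | (S nor ~Q)

~U = ~T = F
~U & P = F & T = F
~Q = ~T = F
S nor ~Q = T nor F = F
(~U & P) | (S nor ~Q) = F | F = F
Hence #2 is false.

#3: Formalization: ((Q nor R) <-> U) nand ~S

Q nor R = T nor F = F
(Q nor R) <-> U = F <-> T = F
~S = ~T = F
((Q nor R) <-> U) nand ~S = F nand F = T
Thus #3 is true.

2 of the 3 statements are true (#1, #3).

2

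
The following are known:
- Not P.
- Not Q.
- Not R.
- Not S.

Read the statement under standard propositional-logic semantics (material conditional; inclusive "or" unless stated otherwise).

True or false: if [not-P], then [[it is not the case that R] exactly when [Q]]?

False.

Parsed as not P -> (not R iff Q)

not P = not False = True
not R = not False = True
not R iff Q = True iff False = False
not P -> (not R iff Q) = True -> False = False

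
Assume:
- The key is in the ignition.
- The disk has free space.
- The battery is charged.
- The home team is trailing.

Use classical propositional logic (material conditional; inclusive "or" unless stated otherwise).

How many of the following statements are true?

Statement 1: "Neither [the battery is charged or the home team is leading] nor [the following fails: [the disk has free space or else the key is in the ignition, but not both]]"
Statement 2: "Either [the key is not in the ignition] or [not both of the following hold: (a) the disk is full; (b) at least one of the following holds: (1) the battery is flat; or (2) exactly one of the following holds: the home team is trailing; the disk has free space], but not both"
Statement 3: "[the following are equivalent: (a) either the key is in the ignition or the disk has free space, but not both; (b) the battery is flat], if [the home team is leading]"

Let R = "the battery is charged" (True), S = "the home team is leading" (False), Q = "the disk is full" (False), P = "the key is in the ignition" (True).

Statement 1: Parsed as (R or S) nor not (not Q xor P)

R or S = True or False = True
not Q = not False = True
not Q xor P = True xor True = False
not (not Q xor P) = not False = True
(R or S) nor not (not Q xor P) = True nor True = False
So Statement 1 is false.

Statement 2: Formalization: not P xor (Q nand (not R or (not S xor not Q)))

not P = not True = False
not R = not True = False
not S = not False = True
not Q = not False = True
not S xor not Q = True xor True = False
not R or (not S xor not Q) = False or False = False
Q nand (not R or (not S xor not Q)) = False nand False = True
not P xor (Q nand (not R or (not S xor not Q))) = False xor True = True
Hence Statement 2 is true.

Statement 3: This is S -> ((P xor not Q) iff not R).

not Q = not False = True
P xor not Q = True xor True = False
not R = not True = False
(P xor not Q) iff not R = False iff False = True
S -> ((P xor not Q) iff not R) = False -> True = True
So Statement 3 is true.

Count: 2.

2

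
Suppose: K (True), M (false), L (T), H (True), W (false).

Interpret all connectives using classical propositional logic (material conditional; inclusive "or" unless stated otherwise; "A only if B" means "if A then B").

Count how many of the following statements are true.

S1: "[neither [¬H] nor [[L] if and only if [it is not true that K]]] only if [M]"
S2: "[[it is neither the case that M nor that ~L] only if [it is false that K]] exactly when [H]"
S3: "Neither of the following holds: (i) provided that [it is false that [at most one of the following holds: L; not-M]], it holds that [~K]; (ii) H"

0

S1: In symbols: (not H nor (L iff not K)) -> M

not H = not True = False
not K = not True = False
L iff not K = True iff False = False
not H nor (L iff not K) = False nor False = True
(not H nor (L iff not K)) -> M = True -> False = False
So S1 is false.

S2: In symbols: ((M nor not L) -> not K) iff H

not L = not True = False
M nor not L = False nor False = True
not K = not True = False
(M nor not L) -> not K = True -> False = False
((M nor not L) -> not K) iff H = False iff True = False
Hence S2 is false.

S3: This is (not (L nand not M) -> not K) nor H.

not M = not False = True
L nand not M = True nand True = False
not (L nand not M) = not False = True
not K = not True = False
not (L nand not M) -> not K = True -> False = False
(not (L nand not M) -> not K) nor H = False nor True = False
Thus S3 is false.

True statements: 0 (none).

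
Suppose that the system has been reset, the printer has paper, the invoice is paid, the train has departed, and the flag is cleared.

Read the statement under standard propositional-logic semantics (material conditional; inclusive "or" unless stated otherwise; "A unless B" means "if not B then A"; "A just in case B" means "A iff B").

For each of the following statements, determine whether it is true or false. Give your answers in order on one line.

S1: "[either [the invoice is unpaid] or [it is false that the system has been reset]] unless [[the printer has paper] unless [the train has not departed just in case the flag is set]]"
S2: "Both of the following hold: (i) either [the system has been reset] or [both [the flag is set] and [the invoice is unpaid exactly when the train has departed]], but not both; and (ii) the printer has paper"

S1 T; S2 T

Let R = "the invoice is paid" (T), P = "the system has been reset" (T), Q = "the printer has paper" (T), S = "the train has departed" (T), U = "the flag is set" (F).

S1: Parsed as (~R | ~P) | (Q | (~S <-> U))

~R = ~T = F
~P = ~T = F
~R | ~P = F | F = F
~S = ~T = F
~S <-> U = F <-> F = T
Q | (~S <-> U) = T | T = T
(~R | ~P) | (Q | (~S <-> U)) = F | T = T
So S1 is true.

S2: In symbols: (P xor (U & (~R <-> S))) & Q

~R = ~T = F
~R <-> S = F <-> T = F
U & (~R <-> S) = F & F = F
P xor (U & (~R <-> S)) = T xor F = T
(P xor (U & (~R <-> S))) & Q = T & T = T
Thus S2 is true.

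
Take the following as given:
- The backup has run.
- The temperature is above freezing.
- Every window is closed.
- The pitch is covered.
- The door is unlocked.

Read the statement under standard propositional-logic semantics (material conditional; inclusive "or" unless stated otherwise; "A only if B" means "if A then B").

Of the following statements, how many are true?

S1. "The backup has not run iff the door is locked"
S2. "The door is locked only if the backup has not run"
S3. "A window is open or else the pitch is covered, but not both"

Let P = "the backup has run" (T), U = "the door is locked" (F), R = "a window is open" (F), S = "the pitch is covered" (T).

S1: Formalization: ¬P ↔ U

¬P = ¬T = F
¬P ↔ U = F ↔ F = T
Thus S1 is true.

S2: Formalization: U → ¬P

¬P = ¬T = F
U → ¬P = F → F = T
Thus S2 is true.

S3: Formalization: R ⊕ S

R ⊕ S = F ⊕ T = T
So S3 is true.

3 of the 3 statements are true (S1, S2, S3).

3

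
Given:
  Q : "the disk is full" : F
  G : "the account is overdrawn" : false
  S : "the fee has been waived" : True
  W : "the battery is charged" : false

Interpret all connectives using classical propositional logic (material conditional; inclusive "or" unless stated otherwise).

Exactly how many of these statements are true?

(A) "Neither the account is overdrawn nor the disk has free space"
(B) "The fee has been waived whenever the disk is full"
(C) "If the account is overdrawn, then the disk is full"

2

(A): Formalization: G nor ~Q

~Q = ~F = T
G nor ~Q = F nor T = F
Hence (A) is false.

(B): Parsed as Q -> S

Q -> S = F -> T = T
So (B) is true.

(C): This is G -> Q.

G -> Q = F -> F = T
So (C) is true.

2 of the 3 statements are true ((B), (C)).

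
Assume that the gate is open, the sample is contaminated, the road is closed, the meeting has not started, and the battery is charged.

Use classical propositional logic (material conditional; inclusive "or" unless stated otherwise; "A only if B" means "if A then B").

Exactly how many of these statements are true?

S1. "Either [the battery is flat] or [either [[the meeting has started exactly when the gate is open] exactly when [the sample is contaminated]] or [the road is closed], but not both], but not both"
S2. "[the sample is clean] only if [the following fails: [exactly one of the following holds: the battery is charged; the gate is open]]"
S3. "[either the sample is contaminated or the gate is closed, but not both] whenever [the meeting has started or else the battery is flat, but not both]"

Let S = "the battery is charged" (T), W = "the meeting has started" (F), M = "the gate is open" (T), Q = "the sample is contaminated" (T), U = "the road is closed" (T).

S1: This is ~S xor (((W <-> M) <-> Q) xor U).

~S = ~T = F
W <-> M = F <-> T = F
(W <-> M) <-> Q = F <-> T = F
((W <-> M) <-> Q) xor U = F xor T = T
~S xor (((W <-> M) <-> Q) xor U) = F xor T = T
So S1 is true.

S2: Parsed as ~Q -> ~(S xor M)

~Q = ~T = F
S xor M = T xor T = F
~(S xor M) = ~F = T
~Q -> ~(S xor M) = F -> T = T
So S2 is true.

S3: Formalization: (W xor ~S) -> (Q xor ~M)

~S = ~T = F
W xor ~S = F xor F = F
~M = ~T = F
Q xor ~M = T xor F = T
(W xor ~S) -> (Q xor ~M) = F -> T = T
Hence S3 is true.

True statements: 3 (S1, S2, S3).

3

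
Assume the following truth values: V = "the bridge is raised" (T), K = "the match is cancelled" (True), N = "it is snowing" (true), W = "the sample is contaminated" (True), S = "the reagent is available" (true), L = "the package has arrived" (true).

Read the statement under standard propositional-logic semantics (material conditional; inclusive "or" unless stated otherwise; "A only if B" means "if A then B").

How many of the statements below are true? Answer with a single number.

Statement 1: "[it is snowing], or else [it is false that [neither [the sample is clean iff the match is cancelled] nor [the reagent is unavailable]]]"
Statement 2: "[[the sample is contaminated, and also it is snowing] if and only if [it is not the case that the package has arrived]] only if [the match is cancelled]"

2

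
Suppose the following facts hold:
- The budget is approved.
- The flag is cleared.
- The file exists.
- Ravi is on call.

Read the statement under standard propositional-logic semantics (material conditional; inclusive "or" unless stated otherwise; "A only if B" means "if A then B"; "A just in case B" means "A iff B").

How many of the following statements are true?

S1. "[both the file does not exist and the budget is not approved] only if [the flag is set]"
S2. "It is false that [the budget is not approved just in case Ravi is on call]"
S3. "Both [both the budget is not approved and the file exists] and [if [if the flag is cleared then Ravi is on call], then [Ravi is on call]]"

Let R = "the file exists" (True), P = "the budget is approved" (True), Q = "the flag is set" (False), S = "Ravi is on call" (True).

S1: Parsed as (not R and not P) -> Q

not R = not True = False
not P = not True = False
not R and not P = False and False = False
(not R and not P) -> Q = False -> False = True
Thus S1 is true.

S2: In symbols: not (not P iff S)

not P = not True = False
not P iff S = False iff True = False
not (not P iff S) = not False = True
Hence S2 is true.

S3: In symbols: (not P and R) and ((not Q -> S) -> S)

not P = not True = False
not P and R = False and True = False
not Q = not False = True
not Q -> S = True -> True = True
(not Q -> S) -> S = True -> True = True
(not P and R) and ((not Q -> S) -> S) = False and True = False
So S3 is false.

Count: 2.

2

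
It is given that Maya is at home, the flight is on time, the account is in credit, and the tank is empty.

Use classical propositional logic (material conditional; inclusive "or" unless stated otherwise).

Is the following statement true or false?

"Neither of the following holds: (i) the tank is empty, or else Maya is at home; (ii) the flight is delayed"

Let M = "the tank is full" (F), S = "Maya is at home" (T), N = "the flight is delayed" (F).
In symbols: (¬M ∨ S) ↓ N

¬M = ¬F = T
¬M ∨ S = T ∨ T = T
(¬M ∨ S) ↓ N = T ↓ F = F

false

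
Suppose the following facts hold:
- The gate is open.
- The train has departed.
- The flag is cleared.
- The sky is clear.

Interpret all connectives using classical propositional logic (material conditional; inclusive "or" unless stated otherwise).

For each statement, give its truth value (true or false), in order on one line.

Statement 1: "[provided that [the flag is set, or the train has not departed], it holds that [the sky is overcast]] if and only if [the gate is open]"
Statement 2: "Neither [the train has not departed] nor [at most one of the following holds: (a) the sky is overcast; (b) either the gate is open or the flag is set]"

Statement 1 true / Statement 2 false

Let L = "the flag is set" (False), K = "the train has departed" (True), D = "the sky is overcast" (False), Q = "the gate is open" (True).

Statement 1: Formalization: ((L or not K) -> D) iff Q

not K = not True = False
L or not K = False or False = False
(L or not K) -> D = False -> False = True
((L or not K) -> D) iff Q = True iff True = True
So Statement 1 is true.

Statement 2: Formalization: not K nor (D nand (Q or L))

not K = not True = False
Q or L = True or False = True
D nand (Q or L) = False nand True = True
not K nor (D nand (Q or L)) = False nor True = False
Hence Statement 2 is false.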